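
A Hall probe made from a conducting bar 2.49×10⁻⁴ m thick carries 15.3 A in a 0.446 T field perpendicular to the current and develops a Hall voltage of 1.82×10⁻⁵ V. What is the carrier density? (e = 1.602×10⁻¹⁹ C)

n ≈ 9.40×10²⁷ m⁻³

From V_H = IB/(n e t), n = IB/(V_H e t).
n = (15.3)(0.446)/((1.82×10⁻⁵)(1.602×10⁻¹⁹)(2.49×10⁻⁴)) ≈ 9.40×10²⁷ m⁻³.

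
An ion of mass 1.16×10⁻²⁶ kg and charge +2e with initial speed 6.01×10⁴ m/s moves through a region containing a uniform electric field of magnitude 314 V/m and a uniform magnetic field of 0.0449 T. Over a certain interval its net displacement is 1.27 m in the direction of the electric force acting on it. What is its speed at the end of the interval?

v_f ≈ 1.60×10⁵ m/s

B does no work; ΔKE = |q|E d.
½mv_f² = ½mv₀² + |q|Ed = ½(1.16×10⁻²⁶)(6.01×10⁴)² + (3.204×10⁻¹⁹)(314)(1.27) ≈ 2.095×10⁻¹⁷ J + 1.278×10⁻¹⁶ J ≈ 1.487×10⁻¹⁶ J.
v_f = √(2·1.487×10⁻¹⁶/1.16×10⁻²⁶) ≈ 1.60×10⁵ m/s.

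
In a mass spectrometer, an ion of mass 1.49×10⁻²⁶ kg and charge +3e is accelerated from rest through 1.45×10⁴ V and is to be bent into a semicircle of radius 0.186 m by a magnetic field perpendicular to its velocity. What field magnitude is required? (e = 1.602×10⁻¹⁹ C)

B ≈ 0.161 T

v = √(2|q|V/m) = √(2·4.806×10⁻¹⁹·1.45×10⁴/1.49×10⁻²⁶) ≈ 9.672×10⁵ m/s.
B = mv/(|q|r) = (1.49×10⁻²⁶)(9.672×10⁵)/((4.806×10⁻¹⁹)(0.186)) ≈ 0.161 T.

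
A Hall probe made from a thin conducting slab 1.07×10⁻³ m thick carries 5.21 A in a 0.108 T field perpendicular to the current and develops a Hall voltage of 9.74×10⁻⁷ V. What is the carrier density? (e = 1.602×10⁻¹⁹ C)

n ≈ 3.37×10²⁷ m⁻³

From V_H = IB/(n e t), n = IB/(V_H e t).
n = (5.21)(0.108)/((9.74×10⁻⁷)(1.602×10⁻¹⁹)(1.07×10⁻³)) ≈ 3.37×10²⁷ m⁻³.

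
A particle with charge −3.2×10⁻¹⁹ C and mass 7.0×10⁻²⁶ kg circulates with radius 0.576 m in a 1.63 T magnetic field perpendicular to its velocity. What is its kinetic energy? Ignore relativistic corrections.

KE ≈ 4.02×10⁶ eV

v = |q|Br/m, then KE = ½mv² = (qBr)²/(2m).
v = (3.2×10⁻¹⁹)(1.63)(0.576)/7.0×10⁻²⁶ ≈ 4.292×10⁶ m/s.
KE = ½(7.0×10⁻²⁶)(4.292×10⁶)² ≈ 6.45×10⁻¹³ J = 4.02×10⁶ eV.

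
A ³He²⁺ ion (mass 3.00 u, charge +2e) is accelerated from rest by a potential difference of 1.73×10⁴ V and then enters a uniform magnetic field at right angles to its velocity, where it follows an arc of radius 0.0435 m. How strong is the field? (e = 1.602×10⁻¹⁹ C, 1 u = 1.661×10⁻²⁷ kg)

v = √(2|q|V/m) = √(2·3.204×10⁻¹⁹·1.73×10⁴/4.983×10⁻²⁷) ≈ 1.492×10⁶ m/s.
B = mv/(|q|r) = (4.983×10⁻²⁷)(1.492×10⁶)/((3.204×10⁻¹⁹)(0.0435)) ≈ 0.533 T.

B ≈ 0.533 T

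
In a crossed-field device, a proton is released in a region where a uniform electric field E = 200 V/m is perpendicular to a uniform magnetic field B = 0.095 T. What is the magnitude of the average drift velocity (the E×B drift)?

v_d ≈ 2100 m/s

In crossed fields the guiding centre drifts at v_d = |E×B|/B² = E/B, independent of charge and mass.
v_d = 200/0.095 = 2100 m/s.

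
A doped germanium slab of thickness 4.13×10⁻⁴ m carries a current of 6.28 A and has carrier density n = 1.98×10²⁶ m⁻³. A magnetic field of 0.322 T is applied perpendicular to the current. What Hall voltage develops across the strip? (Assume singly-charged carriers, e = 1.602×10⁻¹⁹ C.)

V_H ≈ 1.54×10⁻⁴ V

V_H = IB/(n e t).
V_H = (6.28)(0.322)/((1.98×10²⁶)(1.602×10⁻¹⁹)(4.13×10⁻⁴)) ≈ 1.54×10⁻⁴ V.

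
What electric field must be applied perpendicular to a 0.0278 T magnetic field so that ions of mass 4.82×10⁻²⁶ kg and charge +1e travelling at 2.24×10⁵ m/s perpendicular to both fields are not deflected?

E = 6230 V/m

For straight-line motion qE = qvB, so E = vB.
E = 2.24×10⁵ × 0.0278 = 6230 V/m.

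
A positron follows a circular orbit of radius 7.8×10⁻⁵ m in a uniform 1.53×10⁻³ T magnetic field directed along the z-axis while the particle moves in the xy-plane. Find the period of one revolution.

T ≈ 2.34×10⁻⁸ s

The cyclotron period depends only on m, q, B: T = 2πm/(|q|B).
T = 2π(9.109×10⁻³¹)/((1.602×10⁻¹⁹)(1.53×10⁻³)) ≈ 2.34×10⁻⁸ s.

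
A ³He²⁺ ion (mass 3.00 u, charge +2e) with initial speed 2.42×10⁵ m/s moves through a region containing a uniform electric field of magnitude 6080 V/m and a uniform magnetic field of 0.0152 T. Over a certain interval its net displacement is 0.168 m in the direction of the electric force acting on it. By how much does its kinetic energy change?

ΔKE ≈ 3.27×10⁻¹⁶ J

The magnetic force is always ⟂ v and does no work; only the electric force changes KE.
ΔKE = F_E · d = |q|E d = (3.204×10⁻¹⁹)(6080)(0.168) ≈ 3.27×10⁻¹⁶ J.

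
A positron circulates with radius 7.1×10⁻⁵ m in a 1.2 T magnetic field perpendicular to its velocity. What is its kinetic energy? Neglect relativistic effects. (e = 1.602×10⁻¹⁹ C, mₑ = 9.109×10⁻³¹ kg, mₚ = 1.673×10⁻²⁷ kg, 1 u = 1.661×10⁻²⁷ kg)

v = |q|Br/m, then KE = ½mv² = (qBr)²/(2m).
v = (1.602×10⁻¹⁹)(1.2)(7.1×10⁻⁵)/9.109×10⁻³¹ ≈ 1.498×10⁷ m/s.
KE = ½(9.109×10⁻³¹)(1.498×10⁷)² ≈ 1.0×10⁻¹⁶ J = 640 eV.

KE ≈ 640 eV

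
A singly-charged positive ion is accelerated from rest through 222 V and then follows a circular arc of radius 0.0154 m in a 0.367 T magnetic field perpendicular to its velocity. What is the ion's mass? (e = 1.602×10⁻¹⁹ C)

m ≈ 1.15×10⁻²⁶ kg

Combine |q|V = ½mv² and r = mv/(|q|B): eliminate v to get m = qB²r²/(2V).
m = (1.602×10⁻¹⁹)(0.367)²(0.0154)²/(2·222) ≈ 1.15×10⁻²⁶ kg.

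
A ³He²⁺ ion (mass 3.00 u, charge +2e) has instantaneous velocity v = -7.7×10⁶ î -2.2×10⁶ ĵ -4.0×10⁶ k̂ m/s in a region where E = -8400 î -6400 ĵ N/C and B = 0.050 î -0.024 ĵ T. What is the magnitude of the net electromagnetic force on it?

|F| ≈ 1.20×10⁻¹³ N

v×B = (-9.60×10⁴, -2.00×10⁵, 2.95×10⁵) N/C.
E + v×B = (-1.04×10⁵, -2.06×10⁵, 2.95×10⁵) N/C.
F = q(E + v×B) = (3.204×10⁻¹⁹ C)·(-1.04×10⁵, -2.06×10⁵, 2.95×10⁵) = (-3.34×10⁻¹⁴, -6.61×10⁻¹⁴, 9.45×10⁻¹⁴) N.
|F| = 1.20×10⁻¹³ N.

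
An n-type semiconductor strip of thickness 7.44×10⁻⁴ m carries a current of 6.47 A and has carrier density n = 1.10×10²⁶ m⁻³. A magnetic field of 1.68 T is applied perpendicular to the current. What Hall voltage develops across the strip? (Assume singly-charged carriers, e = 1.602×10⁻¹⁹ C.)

V_H = IB/(n e t).
V_H = (6.47)(1.68)/((1.10×10²⁶)(1.602×10⁻¹⁹)(7.44×10⁻⁴)) ≈ 8.29×10⁻⁴ V.

V_H ≈ 8.29×10⁻⁴ V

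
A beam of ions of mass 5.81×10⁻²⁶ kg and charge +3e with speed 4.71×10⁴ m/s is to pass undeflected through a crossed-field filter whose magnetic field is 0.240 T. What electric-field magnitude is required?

E = 1.13×10⁴ V/m

For straight-line motion qE = qvB, so E = vB.
E = 4.71×10⁴ × 0.240 = 1.13×10⁴ V/m.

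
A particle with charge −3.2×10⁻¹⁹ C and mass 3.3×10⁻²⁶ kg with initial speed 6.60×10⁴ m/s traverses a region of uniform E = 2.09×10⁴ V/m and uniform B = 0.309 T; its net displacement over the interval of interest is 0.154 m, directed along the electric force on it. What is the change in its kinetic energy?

ΔKE ≈ 1.03×10⁻¹⁵ J

The magnetic force is always ⟂ v and does no work; only the electric force changes KE.
ΔKE = F_E · d = |q|E d = (3.2×10⁻¹⁹)(2.09×10⁴)(0.154) ≈ 1.03×10⁻¹⁵ J.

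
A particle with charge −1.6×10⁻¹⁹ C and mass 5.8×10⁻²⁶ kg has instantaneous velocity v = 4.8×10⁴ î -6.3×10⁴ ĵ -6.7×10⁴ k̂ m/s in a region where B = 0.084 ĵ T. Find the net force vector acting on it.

F ≈ (-9.00×10⁻¹⁶, 0, -6.45×10⁻¹⁶) N

v×B = (5630, 0, 4030) N/C.
F = q v×B = (−1.6×10⁻¹⁹ C)·(5630, 0, 4030) = (-9.00×10⁻¹⁶, 0, -6.45×10⁻¹⁶) N.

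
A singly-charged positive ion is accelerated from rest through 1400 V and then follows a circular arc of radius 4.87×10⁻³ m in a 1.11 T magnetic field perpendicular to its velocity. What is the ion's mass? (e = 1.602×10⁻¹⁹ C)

Combine |q|V = ½mv² and r = mv/(|q|B): eliminate v to get m = qB²r²/(2V).
m = (1.602×10⁻¹⁹)(1.11)²(4.87×10⁻³)²/(2·1400) ≈ 1.67×10⁻²⁷ kg.

m ≈ 1.67×10⁻²⁷ kg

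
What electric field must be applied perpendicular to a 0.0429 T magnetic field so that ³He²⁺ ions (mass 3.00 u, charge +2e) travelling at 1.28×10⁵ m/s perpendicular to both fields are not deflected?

E = 5490 V/m

For straight-line motion qE = qvB, so E = vB.
E = 1.28×10⁵ × 0.0429 = 5490 V/m.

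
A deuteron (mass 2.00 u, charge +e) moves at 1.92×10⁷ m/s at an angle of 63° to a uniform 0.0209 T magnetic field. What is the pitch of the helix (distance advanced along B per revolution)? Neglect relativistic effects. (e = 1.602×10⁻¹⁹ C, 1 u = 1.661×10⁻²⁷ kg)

v∥ = v cosθ = 1.92×10⁷·cos63° ≈ 8.717×10⁶ m/s.
T = 2πm/(|q|B) = 2π(3.322×10⁻²⁷)/((1.602×10⁻¹⁹)(0.0209)) ≈ 6.234×10⁻⁶ s.
pitch = v∥ T = (8.717×10⁶)(6.234×10⁻⁶) ≈ 54.3 m.

p ≈ 54.3 m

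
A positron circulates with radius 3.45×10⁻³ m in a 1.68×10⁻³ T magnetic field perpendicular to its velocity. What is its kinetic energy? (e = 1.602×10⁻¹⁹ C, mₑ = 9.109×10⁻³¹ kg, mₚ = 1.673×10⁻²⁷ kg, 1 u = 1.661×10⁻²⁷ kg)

KE ≈ 2.95 eV

v = |q|Br/m, then KE = ½mv² = (qBr)²/(2m).
v = (1.602×10⁻¹⁹)(1.68×10⁻³)(3.45×10⁻³)/9.109×10⁻³¹ ≈ 1.019×10⁶ m/s.
KE = ½(9.109×10⁻³¹)(1.019×10⁶)² ≈ 4.73×10⁻¹⁹ J = 2.95 eV.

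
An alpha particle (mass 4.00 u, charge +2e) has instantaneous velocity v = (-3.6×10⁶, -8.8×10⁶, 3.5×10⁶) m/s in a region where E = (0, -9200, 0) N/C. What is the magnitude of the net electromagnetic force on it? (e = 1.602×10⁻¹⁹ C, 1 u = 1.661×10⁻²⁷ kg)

|F| ≈ 2.95×10⁻¹⁵ N

Only an electric field acts, so F = qE = (3.204×10⁻¹⁹ C)·(0, -9200, 0) = (0, -2.95×10⁻¹⁵, 0) N.
|F| = 2.95×10⁻¹⁵ N.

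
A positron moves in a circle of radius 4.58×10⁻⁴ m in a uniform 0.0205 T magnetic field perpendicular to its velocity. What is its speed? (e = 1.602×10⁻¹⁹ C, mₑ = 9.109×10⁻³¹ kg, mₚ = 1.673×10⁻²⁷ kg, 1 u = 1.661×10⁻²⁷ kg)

v ≈ 1.65×10⁶ m/s

From |q|vB = mv²/r, v = |q|Br/m.
v = (1.602×10⁻¹⁹)(0.0205)(4.58×10⁻⁴)/9.109×10⁻³¹ ≈ 1.65×10⁶ m/s.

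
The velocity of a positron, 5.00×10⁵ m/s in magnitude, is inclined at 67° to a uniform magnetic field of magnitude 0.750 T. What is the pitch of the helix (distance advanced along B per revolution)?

v∥ = v cosθ = 5.00×10⁵·cos67° ≈ 1.954×10⁵ m/s.
T = 2πm/(|q|B) = 2π(9.109×10⁻³¹)/((1.602×10⁻¹⁹)(0.750)) ≈ 4.764×10⁻¹¹ s.
pitch = v∥ T = (1.954×10⁵)(4.764×10⁻¹¹) ≈ 9.31×10⁻⁶ m.

p ≈ 9.31×10⁻⁶ m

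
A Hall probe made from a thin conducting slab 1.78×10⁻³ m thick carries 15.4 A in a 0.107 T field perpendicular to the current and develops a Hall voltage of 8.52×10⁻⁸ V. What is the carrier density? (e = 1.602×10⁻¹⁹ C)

n ≈ 6.78×10²⁸ m⁻³

From V_H = IB/(n e t), n = IB/(V_H e t).
n = (15.4)(0.107)/((8.52×10⁻⁸)(1.602×10⁻¹⁹)(1.78×10⁻³)) ≈ 6.78×10²⁸ m⁻³.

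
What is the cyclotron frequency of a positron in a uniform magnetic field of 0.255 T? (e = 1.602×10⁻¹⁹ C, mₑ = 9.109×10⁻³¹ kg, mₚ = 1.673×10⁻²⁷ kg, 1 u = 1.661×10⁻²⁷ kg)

f ≈ 7.14×10⁹ Hz

f = |q|B/(2πm).
f = (1.602×10⁻¹⁹)(0.255)/(2π·9.109×10⁻³¹) ≈ 7.14×10⁹ Hz.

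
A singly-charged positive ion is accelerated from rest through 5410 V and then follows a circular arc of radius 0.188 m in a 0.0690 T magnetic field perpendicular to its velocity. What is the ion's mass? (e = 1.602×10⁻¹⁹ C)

Combine |q|V = ½mv² and r = mv/(|q|B): eliminate v to get m = qB²r²/(2V).
m = (1.602×10⁻¹⁹)(0.0690)²(0.188)²/(2·5410) ≈ 2.49×10⁻²⁷ kg.

m ≈ 2.49×10⁻²⁷ kg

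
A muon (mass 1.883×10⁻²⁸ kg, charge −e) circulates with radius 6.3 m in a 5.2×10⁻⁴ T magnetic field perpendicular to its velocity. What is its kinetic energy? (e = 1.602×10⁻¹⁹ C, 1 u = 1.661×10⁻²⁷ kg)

v = |q|Br/m, then KE = ½mv² = (qBr)²/(2m).
v = (1.602×10⁻¹⁹)(5.2×10⁻⁴)(6.3)/1.883×10⁻²⁸ ≈ 2.787×10⁶ m/s.
KE = ½(1.883×10⁻²⁸)(2.787×10⁶)² ≈ 7.3×10⁻¹⁶ J = 4600 eV.

KE ≈ 4600 eV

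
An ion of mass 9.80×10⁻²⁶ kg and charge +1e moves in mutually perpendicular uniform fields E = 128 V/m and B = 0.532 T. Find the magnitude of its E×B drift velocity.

v_d ≈ 241 m/s

The steady drift has the magnetic force balancing the electric force, so v_d = E/B.
v_d = 128/0.532 = 241 m/s.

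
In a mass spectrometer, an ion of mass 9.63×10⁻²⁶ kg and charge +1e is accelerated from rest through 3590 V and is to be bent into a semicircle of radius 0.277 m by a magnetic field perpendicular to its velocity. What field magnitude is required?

B ≈ 0.237 T

v = √(2|q|V/m) = √(2·1.602×10⁻¹⁹·3590/9.63×10⁻²⁶) ≈ 1.093×10⁵ m/s.
B = mv/(|q|r) = (9.63×10⁻²⁶)(1.093×10⁵)/((1.602×10⁻¹⁹)(0.277)) ≈ 0.237 T.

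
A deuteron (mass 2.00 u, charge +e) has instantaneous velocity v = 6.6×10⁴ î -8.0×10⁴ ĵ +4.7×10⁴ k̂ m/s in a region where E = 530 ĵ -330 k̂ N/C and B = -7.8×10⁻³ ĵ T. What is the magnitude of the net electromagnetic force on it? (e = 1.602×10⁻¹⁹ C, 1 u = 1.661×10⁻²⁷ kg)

v×B = (367, 0, -515) N/C.
E + v×B = (367, 530, -845) N/C.
F = q(E + v×B) = (1.602×10⁻¹⁹ C)·(367, 530, -845) = (5.87×10⁻¹⁷, 8.49×10⁻¹⁷, -1.35×10⁻¹⁶) N.
|F| = 1.70×10⁻¹⁶ N.

|F| ≈ 1.70×10⁻¹⁶ N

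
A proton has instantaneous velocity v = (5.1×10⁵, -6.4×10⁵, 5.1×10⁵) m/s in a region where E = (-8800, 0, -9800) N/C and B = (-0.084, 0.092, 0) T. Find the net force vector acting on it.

v×B = (-4.69×10⁴, -4.28×10⁴, -6840) N/C.
E + v×B = (-5.57×10⁴, -4.28×10⁴, -1.66×10⁴) N/C.
F = q(E + v×B) = (1.602×10⁻¹⁹ C)·(-5.57×10⁴, -4.28×10⁴, -1.66×10⁴) = (-8.93×10⁻¹⁵, -6.86×10⁻¹⁵, -2.67×10⁻¹⁵) N.

F ≈ (-8.93×10⁻¹⁵, -6.86×10⁻¹⁵, -2.67×10⁻¹⁵) N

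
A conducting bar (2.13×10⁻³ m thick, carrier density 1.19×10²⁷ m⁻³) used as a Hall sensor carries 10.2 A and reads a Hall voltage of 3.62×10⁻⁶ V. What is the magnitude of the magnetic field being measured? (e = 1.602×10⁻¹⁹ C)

B ≈ 0.144 T

From V_H = IB/(n e t), B = V_H n e t / I.
B = (3.62×10⁻⁶)(1.19×10²⁷)(1.602×10⁻¹⁹)(2.13×10⁻³)/10.2 ≈ 0.144 T.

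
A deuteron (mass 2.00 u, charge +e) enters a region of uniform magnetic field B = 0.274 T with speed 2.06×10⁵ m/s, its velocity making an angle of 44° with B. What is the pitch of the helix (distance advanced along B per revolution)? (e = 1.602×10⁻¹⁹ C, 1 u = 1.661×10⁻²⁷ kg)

p ≈ 0.0705 m

v∥ = v cosθ = 2.06×10⁵·cos44° ≈ 1.482×10⁵ m/s.
T = 2πm/(|q|B) = 2π(3.322×10⁻²⁷)/((1.602×10⁻¹⁹)(0.274)) ≈ 4.755×10⁻⁷ s.
pitch = v∥ T = (1.482×10⁵)(4.755×10⁻⁷) ≈ 0.0705 m.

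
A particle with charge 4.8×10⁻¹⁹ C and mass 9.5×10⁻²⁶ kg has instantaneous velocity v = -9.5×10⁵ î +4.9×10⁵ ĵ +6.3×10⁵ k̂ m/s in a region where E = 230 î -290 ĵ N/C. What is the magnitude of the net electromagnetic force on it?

|F| ≈ 1.78×10⁻¹⁶ N

Only an electric field acts, so F = qE = (4.8×10⁻¹⁹ C)·(230, -290, 0) = (1.10×10⁻¹⁶, -1.39×10⁻¹⁶, 0) N.
|F| = 1.78×10⁻¹⁶ N.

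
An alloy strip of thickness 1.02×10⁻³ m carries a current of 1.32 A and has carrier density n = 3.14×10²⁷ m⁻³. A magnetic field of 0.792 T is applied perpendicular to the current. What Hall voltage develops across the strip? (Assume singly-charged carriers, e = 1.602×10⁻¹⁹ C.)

V_H = IB/(n e t).
V_H = (1.32)(0.792)/((3.14×10²⁷)(1.602×10⁻¹⁹)(1.02×10⁻³)) ≈ 2.04×10⁻⁶ V.

V_H ≈ 2.04×10⁻⁶ V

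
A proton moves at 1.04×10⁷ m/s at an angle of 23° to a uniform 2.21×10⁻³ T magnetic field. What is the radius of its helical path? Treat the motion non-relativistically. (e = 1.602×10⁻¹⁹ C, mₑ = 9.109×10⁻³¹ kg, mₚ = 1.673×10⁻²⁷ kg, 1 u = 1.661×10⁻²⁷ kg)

v⊥ = v sinθ = 1.04×10⁷·sin23° ≈ 4.064×10⁶ m/s.
r = m v⊥/(|q|B) = (1.673×10⁻²⁷)(4.064×10⁶)/((1.602×10⁻¹⁹)(2.21×10⁻³)) ≈ 19.2 m.

r ≈ 19.2 m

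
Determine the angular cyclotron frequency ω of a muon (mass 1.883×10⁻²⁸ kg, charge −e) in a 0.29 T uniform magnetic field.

ω = |q|B/m.
ω = (1.602×10⁻¹⁹)(0.29)/1.883×10⁻²⁸ ≈ 2.5×10⁸ rad/s.

ω ≈ 2.5×10⁸ rad/s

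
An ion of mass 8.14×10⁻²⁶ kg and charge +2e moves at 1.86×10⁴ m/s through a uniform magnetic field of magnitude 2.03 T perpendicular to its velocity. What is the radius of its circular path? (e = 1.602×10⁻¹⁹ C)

The magnetic force provides the centripetal force: |q|vB = mv²/r.
r = mv/(|q|B) = (8.14×10⁻²⁶)(1.86×10⁴)/((3.204×10⁻¹⁹)(2.03)) ≈ 2.33×10⁻³ m.

r ≈ 2.33×10⁻³ m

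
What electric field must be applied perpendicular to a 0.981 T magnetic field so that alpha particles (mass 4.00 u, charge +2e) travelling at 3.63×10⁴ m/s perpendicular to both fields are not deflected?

For straight-line motion qE = qvB, so E = vB.
E = 3.63×10⁴ × 0.981 = 3.56×10⁴ V/m.

E = 3.56×10⁴ V/m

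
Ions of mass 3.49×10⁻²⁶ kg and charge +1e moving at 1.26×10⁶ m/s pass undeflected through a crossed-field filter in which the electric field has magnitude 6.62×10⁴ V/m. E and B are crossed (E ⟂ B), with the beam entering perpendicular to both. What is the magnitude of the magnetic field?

B = 0.0525 T

Balance of forces in the selector: qE = qvB ⇒ B = E/v.
B = 6.62×10⁴/1.26×10⁶ = 0.0525 T.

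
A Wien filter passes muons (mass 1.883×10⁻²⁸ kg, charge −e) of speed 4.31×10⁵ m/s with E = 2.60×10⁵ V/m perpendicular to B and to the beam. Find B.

B = 0.603 T

Balance of forces in the selector: qE = qvB ⇒ B = E/v.
B = 2.60×10⁵/4.31×10⁵ = 0.603 T.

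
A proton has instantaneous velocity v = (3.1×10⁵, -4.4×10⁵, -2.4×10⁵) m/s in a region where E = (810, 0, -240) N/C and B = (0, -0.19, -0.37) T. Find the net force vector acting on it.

F ≈ (1.89×10⁻¹⁴, 1.84×10⁻¹⁴, -9.47×10⁻¹⁵) N

v×B = (1.17×10⁵, 1.15×10⁵, -5.89×10⁴) N/C.
E + v×B = (1.18×10⁵, 1.15×10⁵, -5.91×10⁴) N/C.
F = q(E + v×B) = (1.602×10⁻¹⁹ C)·(1.18×10⁵, 1.15×10⁵, -5.91×10⁴) = (1.89×10⁻¹⁴, 1.84×10⁻¹⁴, -9.47×10⁻¹⁵) N.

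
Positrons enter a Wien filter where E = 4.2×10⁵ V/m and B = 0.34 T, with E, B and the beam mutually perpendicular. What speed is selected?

v = 1.2×10⁶ m/s

Zero net Lorentz force requires |qE| = |q v×B|, i.e. E = vB.
v = E/B = 4.2×10⁵/0.34 = 1.2×10⁶ m/s.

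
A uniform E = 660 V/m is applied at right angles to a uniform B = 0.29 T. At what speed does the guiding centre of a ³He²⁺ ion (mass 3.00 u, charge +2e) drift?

In crossed fields the guiding centre drifts at v_d = |E×B|/B² = E/B, independent of charge and mass.
v_d = 660/0.29 = 2300 m/s.

v_d ≈ 2300 m/s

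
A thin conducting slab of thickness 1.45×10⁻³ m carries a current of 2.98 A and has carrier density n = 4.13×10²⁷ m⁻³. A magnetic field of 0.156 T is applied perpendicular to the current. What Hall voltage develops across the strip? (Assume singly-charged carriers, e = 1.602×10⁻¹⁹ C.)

V_H = IB/(n e t).
V_H = (2.98)(0.156)/((4.13×10²⁷)(1.602×10⁻¹⁹)(1.45×10⁻³)) ≈ 4.85×10⁻⁷ V.

V_H ≈ 4.85×10⁻⁷ V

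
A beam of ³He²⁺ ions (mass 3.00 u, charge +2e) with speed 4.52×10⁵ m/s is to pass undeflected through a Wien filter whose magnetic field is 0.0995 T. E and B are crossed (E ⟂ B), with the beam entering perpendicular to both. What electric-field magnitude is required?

For straight-line motion qE = qvB, so E = vB.
E = 4.52×10⁵ × 0.0995 = 4.50×10⁴ V/m.

E = 4.50×10⁴ V/m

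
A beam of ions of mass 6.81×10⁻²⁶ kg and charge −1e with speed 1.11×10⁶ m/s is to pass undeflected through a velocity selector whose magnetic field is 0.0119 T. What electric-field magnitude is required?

E = 1.32×10⁴ V/m

For straight-line motion qE = qvB, so E = vB.
E = 1.11×10⁶ × 0.0119 = 1.32×10⁴ V/m.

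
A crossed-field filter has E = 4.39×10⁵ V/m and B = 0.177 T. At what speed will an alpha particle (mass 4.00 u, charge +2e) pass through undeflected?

v = 2.48×10⁶ m/s

For undeflected motion the electric and magnetic forces balance: qE = qvB.
v = E/B = 4.39×10⁵/0.177 = 2.48×10⁶ m/s.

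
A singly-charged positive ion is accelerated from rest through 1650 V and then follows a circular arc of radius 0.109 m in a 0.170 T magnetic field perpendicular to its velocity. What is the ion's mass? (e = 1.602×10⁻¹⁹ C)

m ≈ 1.67×10⁻²⁶ kg

Combine |q|V = ½mv² and r = mv/(|q|B): eliminate v to get m = qB²r²/(2V).
m = (1.602×10⁻¹⁹)(0.170)²(0.109)²/(2·1650) ≈ 1.67×10⁻²⁶ kg.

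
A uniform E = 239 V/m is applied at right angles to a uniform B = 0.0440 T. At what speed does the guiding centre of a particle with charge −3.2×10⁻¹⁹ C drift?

v_d ≈ 5430 m/s

In crossed fields the guiding centre drifts at v_d = |E×B|/B² = E/B, independent of charge and mass.
v_d = 239/0.0440 = 5430 m/s.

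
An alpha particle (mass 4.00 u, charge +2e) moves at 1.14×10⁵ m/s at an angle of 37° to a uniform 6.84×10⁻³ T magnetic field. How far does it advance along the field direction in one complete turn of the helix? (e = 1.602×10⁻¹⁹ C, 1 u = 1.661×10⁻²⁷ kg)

v∥ = v cosθ = 1.14×10⁵·cos37° ≈ 9.104×10⁴ m/s.
T = 2πm/(|q|B) = 2π(6.644×10⁻²⁷)/((3.204×10⁻¹⁹)(6.84×10⁻³)) ≈ 1.905×10⁻⁵ s.
pitch = v∥ T = (9.104×10⁴)(1.905×10⁻⁵) ≈ 1.73 m.

p ≈ 1.73 m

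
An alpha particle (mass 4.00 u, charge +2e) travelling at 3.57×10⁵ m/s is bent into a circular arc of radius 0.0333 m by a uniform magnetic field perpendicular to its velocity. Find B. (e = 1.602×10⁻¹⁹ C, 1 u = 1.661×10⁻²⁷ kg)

B ≈ 0.222 T

From |q|vB = mv²/r, B = mv/(|q|r).
B = (6.644×10⁻²⁷)(3.57×10⁵)/((3.204×10⁻¹⁹)(0.0333)) ≈ 0.222 T.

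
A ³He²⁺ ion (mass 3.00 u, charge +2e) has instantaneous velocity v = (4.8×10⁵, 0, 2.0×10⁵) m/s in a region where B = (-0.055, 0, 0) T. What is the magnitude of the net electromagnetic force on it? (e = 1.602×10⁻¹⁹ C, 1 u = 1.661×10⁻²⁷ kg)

v×B = (0, -1.10×10⁴, 0) N/C.
F = q v×B = (3.204×10⁻¹⁹ C)·(0, -1.10×10⁴, 0) = (0, -3.52×10⁻¹⁵, 0) N.
|F| = 3.52×10⁻¹⁵ N.

|F| ≈ 3.52×10⁻¹⁵ N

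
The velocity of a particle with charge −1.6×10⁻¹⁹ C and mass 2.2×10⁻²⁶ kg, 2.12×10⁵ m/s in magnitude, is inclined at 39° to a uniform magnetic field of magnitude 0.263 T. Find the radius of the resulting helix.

r ≈ 0.0698 m

v⊥ = v sinθ = 2.12×10⁵·sin39° ≈ 1.334×10⁵ m/s.
r = m v⊥/(|q|B) = (2.2×10⁻²⁶)(1.334×10⁵)/((1.6×10⁻¹⁹)(0.263)) ≈ 0.0698 m.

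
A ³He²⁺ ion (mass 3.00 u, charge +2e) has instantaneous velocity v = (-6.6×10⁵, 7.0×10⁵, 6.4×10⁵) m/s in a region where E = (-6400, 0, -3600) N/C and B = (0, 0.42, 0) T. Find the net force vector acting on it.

F ≈ (-8.82×10⁻¹⁴, 0, -9.00×10⁻¹⁴) N

v×B = (-2.69×10⁵, 0, -2.77×10⁵) N/C.
E + v×B = (-2.75×10⁵, 0, -2.81×10⁵) N/C.
F = q(E + v×B) = (3.204×10⁻¹⁹ C)·(-2.75×10⁵, 0, -2.81×10⁵) = (-8.82×10⁻¹⁴, 0, -9.00×10⁻¹⁴) N.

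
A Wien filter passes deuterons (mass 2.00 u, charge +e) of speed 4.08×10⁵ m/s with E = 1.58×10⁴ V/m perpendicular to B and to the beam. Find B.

Balance of forces in the selector: qE = qvB ⇒ B = E/v.
B = 1.58×10⁴/4.08×10⁵ = 0.0387 T.

B = 0.0387 T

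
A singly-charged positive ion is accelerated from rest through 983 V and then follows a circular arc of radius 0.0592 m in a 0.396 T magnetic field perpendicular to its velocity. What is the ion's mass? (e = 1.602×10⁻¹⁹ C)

m ≈ 4.48×10⁻²⁶ kg

Combine |q|V = ½mv² and r = mv/(|q|B): eliminate v to get m = qB²r²/(2V).
m = (1.602×10⁻¹⁹)(0.396)²(0.0592)²/(2·983) ≈ 4.48×10⁻²⁶ kg.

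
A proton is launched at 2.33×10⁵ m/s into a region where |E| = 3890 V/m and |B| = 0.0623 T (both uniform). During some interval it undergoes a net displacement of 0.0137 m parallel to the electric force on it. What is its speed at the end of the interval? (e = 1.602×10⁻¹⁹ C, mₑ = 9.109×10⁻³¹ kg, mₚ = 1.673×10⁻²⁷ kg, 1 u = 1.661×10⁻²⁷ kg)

B does no work; ΔKE = |q|E d.
½mv_f² = ½mv₀² + |q|Ed = ½(1.673×10⁻²⁷)(2.33×10⁵)² + (1.602×10⁻¹⁹)(3890)(0.0137) ≈ 4.541×10⁻¹⁷ J + 8.538×10⁻¹⁸ J ≈ 5.395×10⁻¹⁷ J.
v_f = √(2·5.395×10⁻¹⁷/1.673×10⁻²⁷) ≈ 2.54×10⁵ m/s.

v_f ≈ 2.54×10⁵ m/s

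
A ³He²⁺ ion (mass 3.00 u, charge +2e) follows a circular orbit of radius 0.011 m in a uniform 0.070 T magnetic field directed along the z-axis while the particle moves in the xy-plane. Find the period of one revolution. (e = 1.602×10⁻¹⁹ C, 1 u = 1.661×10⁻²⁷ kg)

T ≈ 1.4×10⁻⁶ s

The cyclotron period depends only on m, q, B: T = 2πm/(|q|B).
T = 2π(4.983×10⁻²⁷)/((3.204×10⁻¹⁹)(0.070)) ≈ 1.4×10⁻⁶ s.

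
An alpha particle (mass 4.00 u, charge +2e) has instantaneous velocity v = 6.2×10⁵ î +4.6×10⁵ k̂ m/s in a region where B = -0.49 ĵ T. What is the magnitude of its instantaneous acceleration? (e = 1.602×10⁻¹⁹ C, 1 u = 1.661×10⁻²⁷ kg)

v×B = (2.25×10⁵, 0, -3.04×10⁵) N/C.
F = q v×B = (3.204×10⁻¹⁹ C)·(2.25×10⁵, 0, -3.04×10⁵) = (7.22×10⁻¹⁴, 0, -9.73×10⁻¹⁴) N.
|a| = |F|/m = 1.212×10⁻¹³/6.644×10⁻²⁷ ≈ 1.82×10¹³ m/s².

|a| ≈ 1.82×10¹³ m/s²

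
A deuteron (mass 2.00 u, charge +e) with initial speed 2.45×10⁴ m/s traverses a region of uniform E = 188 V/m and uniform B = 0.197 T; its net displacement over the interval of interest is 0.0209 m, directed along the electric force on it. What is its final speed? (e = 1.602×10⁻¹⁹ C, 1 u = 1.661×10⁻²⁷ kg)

B does no work; ΔKE = |q|E d.
½mv_f² = ½mv₀² + |q|Ed = ½(3.322×10⁻²⁷)(2.45×10⁴)² + (1.602×10⁻¹⁹)(188)(0.0209) ≈ 9.970×10⁻¹⁹ J + 6.295×10⁻¹⁹ J ≈ 1.626×10⁻¹⁸ J.
v_f = √(2·1.626×10⁻¹⁸/3.322×10⁻²⁷) ≈ 3.13×10⁴ m/s.

v_f ≈ 3.13×10⁴ m/s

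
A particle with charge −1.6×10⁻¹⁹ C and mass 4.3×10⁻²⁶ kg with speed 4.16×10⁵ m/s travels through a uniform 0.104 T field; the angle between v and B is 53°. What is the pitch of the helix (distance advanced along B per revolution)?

v∥ = v cosθ = 4.16×10⁵·cos53° ≈ 2.504×10⁵ m/s.
T = 2πm/(|q|B) = 2π(4.3×10⁻²⁶)/((1.6×10⁻¹⁹)(0.104)) ≈ 1.624×10⁻⁵ s.
pitch = v∥ T = (2.504×10⁵)(1.624×10⁻⁵) ≈ 4.06 m.

p ≈ 4.06 m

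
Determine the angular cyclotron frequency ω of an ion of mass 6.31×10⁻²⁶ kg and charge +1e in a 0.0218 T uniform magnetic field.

ω = |q|B/m.
ω = (1.602×10⁻¹⁹)(0.0218)/6.31×10⁻²⁶ ≈ 5.53×10⁴ rad/s.

ω ≈ 5.53×10⁴ rad/s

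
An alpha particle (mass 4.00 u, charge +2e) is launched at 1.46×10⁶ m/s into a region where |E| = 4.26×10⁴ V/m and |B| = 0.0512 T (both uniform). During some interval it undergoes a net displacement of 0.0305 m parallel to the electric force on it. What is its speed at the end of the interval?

B does no work; ΔKE = |q|E d.
½mv_f² = ½mv₀² + |q|Ed = ½(6.644×10⁻²⁷)(1.46×10⁶)² + (3.204×10⁻¹⁹)(4.26×10⁴)(0.0305) ≈ 7.081×10⁻¹⁵ J + 4.163×10⁻¹⁶ J ≈ 7.497×10⁻¹⁵ J.
v_f = √(2·7.497×10⁻¹⁵/6.644×10⁻²⁷) ≈ 1.50×10⁶ m/s.

v_f ≈ 1.50×10⁶ m/s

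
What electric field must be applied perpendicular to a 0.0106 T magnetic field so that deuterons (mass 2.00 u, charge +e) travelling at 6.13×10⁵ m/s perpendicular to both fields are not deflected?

For straight-line motion qE = qvB, so E = vB.
E = 6.13×10⁵ × 0.0106 = 6500 V/m.

E = 6500 V/m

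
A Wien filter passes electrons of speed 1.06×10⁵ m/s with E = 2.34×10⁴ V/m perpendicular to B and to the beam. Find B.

B = 0.221 T

Balance of forces in the selector: qE = qvB ⇒ B = E/v.
B = 2.34×10⁴/1.06×10⁵ = 0.221 T.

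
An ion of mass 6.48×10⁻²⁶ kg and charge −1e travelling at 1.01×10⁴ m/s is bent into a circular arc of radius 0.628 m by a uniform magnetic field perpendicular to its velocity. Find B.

From |q|vB = mv²/r, B = mv/(|q|r).
B = (6.48×10⁻²⁶)(1.01×10⁴)/((1.602×10⁻¹⁹)(0.628)) ≈ 6.51×10⁻³ T.

B ≈ 6.51×10⁻³ T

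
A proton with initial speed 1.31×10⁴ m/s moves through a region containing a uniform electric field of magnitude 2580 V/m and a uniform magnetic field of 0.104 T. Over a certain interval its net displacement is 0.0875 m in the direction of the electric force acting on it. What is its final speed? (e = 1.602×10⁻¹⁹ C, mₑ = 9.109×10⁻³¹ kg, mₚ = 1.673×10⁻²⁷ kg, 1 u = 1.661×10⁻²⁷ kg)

v_f ≈ 2.08×10⁵ m/s

B does no work; ΔKE = |q|E d.
½mv_f² = ½mv₀² + |q|Ed = ½(1.673×10⁻²⁷)(1.31×10⁴)² + (1.602×10⁻¹⁹)(2580)(0.0875) ≈ 1.436×10⁻¹⁹ J + 3.617×10⁻¹⁷ J ≈ 3.631×10⁻¹⁷ J.
v_f = √(2·3.631×10⁻¹⁷/1.673×10⁻²⁷) ≈ 2.08×10⁵ m/s.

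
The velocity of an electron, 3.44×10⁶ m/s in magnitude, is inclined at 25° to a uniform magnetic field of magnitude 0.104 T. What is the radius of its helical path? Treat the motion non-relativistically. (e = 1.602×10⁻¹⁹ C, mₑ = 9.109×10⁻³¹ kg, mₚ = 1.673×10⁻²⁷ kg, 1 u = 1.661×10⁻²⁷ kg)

r ≈ 7.95×10⁻⁵ m

v⊥ = v sinθ = 3.44×10⁶·sin25° ≈ 1.454×10⁶ m/s.
r = m v⊥/(|q|B) = (9.109×10⁻³¹)(1.454×10⁶)/((1.602×10⁻¹⁹)(0.104)) ≈ 7.95×10⁻⁵ m.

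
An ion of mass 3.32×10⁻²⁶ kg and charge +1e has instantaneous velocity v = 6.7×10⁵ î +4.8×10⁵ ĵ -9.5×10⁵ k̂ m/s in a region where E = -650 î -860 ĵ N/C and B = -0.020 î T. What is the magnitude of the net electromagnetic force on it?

v×B = (0, 1.90×10⁴, 9600) N/C.
E + v×B = (-650, 1.81×10⁴, 9600) N/C.
F = q(E + v×B) = (1.602×10⁻¹⁹ C)·(-650, 1.81×10⁴, 9600) = (-1.04×10⁻¹⁶, 2.91×10⁻¹⁵, 1.54×10⁻¹⁵) N.
|F| = 3.29×10⁻¹⁵ N.

|F| ≈ 3.29×10⁻¹⁵ N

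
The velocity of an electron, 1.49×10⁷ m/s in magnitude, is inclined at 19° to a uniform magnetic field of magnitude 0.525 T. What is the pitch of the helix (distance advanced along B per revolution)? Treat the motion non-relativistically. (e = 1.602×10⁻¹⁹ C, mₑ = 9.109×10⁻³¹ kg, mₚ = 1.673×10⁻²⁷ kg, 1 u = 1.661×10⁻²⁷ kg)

p ≈ 9.59×10⁻⁴ m

v∥ = v cosθ = 1.49×10⁷·cos19° ≈ 1.409×10⁷ m/s.
T = 2πm/(|q|B) = 2π(9.109×10⁻³¹)/((1.602×10⁻¹⁹)(0.525)) ≈ 6.805×10⁻¹¹ s.
pitch = v∥ T = (1.409×10⁷)(6.805×10⁻¹¹) ≈ 9.59×10⁻⁴ m.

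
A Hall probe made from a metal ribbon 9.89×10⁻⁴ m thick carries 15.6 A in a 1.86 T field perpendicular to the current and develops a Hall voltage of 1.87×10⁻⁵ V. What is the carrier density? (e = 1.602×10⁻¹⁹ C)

From V_H = IB/(n e t), n = IB/(V_H e t).
n = (15.6)(1.86)/((1.87×10⁻⁵)(1.602×10⁻¹⁹)(9.89×10⁻⁴)) ≈ 9.79×10²⁷ m⁻³.

n ≈ 9.79×10²⁷ m⁻³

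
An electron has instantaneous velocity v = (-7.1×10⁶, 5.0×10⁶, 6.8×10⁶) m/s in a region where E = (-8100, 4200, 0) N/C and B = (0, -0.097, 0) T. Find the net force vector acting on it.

F ≈ (-1.04×10⁻¹³, -6.73×10⁻¹⁶, -1.10×10⁻¹³) N

v×B = (6.60×10⁵, 0, 6.89×10⁵) N/C.
E + v×B = (6.52×10⁵, 4200, 6.89×10⁵) N/C.
F = q(E + v×B) = (−1.602×10⁻¹⁹ C)·(6.52×10⁵, 4200, 6.89×10⁵) = (-1.04×10⁻¹³, -6.73×10⁻¹⁶, -1.10×10⁻¹³) N.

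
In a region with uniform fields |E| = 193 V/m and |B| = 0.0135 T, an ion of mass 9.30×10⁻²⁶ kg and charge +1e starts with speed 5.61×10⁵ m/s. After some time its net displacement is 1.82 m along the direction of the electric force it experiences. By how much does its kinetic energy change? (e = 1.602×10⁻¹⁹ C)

The magnetic force is always ⟂ v and does no work; only the electric force changes KE.
ΔKE = F_E · d = |q|E d = (1.602×10⁻¹⁹)(193)(1.82) ≈ 5.63×10⁻¹⁷ J.

ΔKE ≈ 5.63×10⁻¹⁷ J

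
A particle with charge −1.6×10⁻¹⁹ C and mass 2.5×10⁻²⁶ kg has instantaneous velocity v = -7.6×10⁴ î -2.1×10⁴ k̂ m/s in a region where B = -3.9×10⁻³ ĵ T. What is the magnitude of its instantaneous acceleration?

v×B = (-81.9, 0, 296) N/C.
F = q v×B = (−1.6×10⁻¹⁹ C)·(-81.9, 0, 296) = (1.31×10⁻¹⁷, 0, -4.74×10⁻¹⁷) N.
|a| = |F|/m = 4.920×10⁻¹⁷/2.5×10⁻²⁶ ≈ 1.97×10⁹ m/s².

|a| ≈ 1.97×10⁹ m/s²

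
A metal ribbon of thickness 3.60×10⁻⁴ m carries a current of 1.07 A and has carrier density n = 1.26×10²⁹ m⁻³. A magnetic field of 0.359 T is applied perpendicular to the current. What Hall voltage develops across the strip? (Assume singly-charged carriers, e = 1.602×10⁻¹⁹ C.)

V_H ≈ 5.29×10⁻⁸ V

V_H = IB/(n e t).
V_H = (1.07)(0.359)/((1.26×10²⁹)(1.602×10⁻¹⁹)(3.60×10⁻⁴)) ≈ 5.29×10⁻⁸ V.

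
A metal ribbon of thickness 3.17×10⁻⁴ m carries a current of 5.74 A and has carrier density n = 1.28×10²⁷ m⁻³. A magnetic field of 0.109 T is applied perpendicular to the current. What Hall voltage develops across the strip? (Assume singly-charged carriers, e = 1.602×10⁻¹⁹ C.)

V_H = IB/(n e t).
V_H = (5.74)(0.109)/((1.28×10²⁷)(1.602×10⁻¹⁹)(3.17×10⁻⁴)) ≈ 9.63×10⁻⁶ V.

V_H ≈ 9.63×10⁻⁶ V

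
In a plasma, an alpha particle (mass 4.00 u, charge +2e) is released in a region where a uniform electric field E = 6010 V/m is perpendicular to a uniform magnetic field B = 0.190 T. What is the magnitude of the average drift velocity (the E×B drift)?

The E×B drift speed is v_d = E/B.
v_d = 6010/0.190 = 3.16×10⁴ m/s.

v_d ≈ 3.16×10⁴ m/s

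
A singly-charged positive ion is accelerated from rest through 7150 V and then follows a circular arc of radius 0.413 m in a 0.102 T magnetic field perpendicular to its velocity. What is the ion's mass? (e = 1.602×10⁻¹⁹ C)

m ≈ 1.99×10⁻²⁶ kg

Combine |q|V = ½mv² and r = mv/(|q|B): eliminate v to get m = qB²r²/(2V).
m = (1.602×10⁻¹⁹)(0.102)²(0.413)²/(2·7150) ≈ 1.99×10⁻²⁶ kg.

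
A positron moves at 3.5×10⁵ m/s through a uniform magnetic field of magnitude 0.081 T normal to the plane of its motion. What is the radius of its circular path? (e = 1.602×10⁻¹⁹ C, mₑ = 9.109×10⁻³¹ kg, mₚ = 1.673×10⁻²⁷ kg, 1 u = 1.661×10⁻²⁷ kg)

r ≈ 2.5×10⁻⁵ m

The magnetic force provides the centripetal force: |q|vB = mv²/r.
r = mv/(|q|B) = (9.109×10⁻³¹)(3.5×10⁵)/((1.602×10⁻¹⁹)(0.081)) ≈ 2.5×10⁻⁵ m.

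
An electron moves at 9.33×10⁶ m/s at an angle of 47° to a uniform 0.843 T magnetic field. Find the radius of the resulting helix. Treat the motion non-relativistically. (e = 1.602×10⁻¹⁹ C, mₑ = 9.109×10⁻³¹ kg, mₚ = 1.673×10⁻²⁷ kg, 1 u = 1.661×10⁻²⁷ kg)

v⊥ = v sinθ = 9.33×10⁶·sin47° ≈ 6.824×10⁶ m/s.
r = m v⊥/(|q|B) = (9.109×10⁻³¹)(6.824×10⁶)/((1.602×10⁻¹⁹)(0.843)) ≈ 4.60×10⁻⁵ m.

r ≈ 4.60×10⁻⁵ m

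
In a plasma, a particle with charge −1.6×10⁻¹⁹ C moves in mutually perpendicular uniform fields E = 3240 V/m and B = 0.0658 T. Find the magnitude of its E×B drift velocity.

The E×B drift speed is v_d = E/B.
v_d = 3240/0.0658 = 4.92×10⁴ m/s.

v_d ≈ 4.92×10⁴ m/s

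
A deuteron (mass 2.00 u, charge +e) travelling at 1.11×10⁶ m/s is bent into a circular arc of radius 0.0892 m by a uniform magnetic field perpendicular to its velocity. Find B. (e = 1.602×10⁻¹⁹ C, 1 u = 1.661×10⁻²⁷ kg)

From |q|vB = mv²/r, B = mv/(|q|r).
B = (3.322×10⁻²⁷)(1.11×10⁶)/((1.602×10⁻¹⁹)(0.0892)) ≈ 0.258 T.

B ≈ 0.258 T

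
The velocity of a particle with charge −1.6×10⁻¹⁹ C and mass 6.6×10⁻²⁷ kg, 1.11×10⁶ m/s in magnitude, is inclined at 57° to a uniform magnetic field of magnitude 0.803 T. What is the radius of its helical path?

r ≈ 0.0478 m

v⊥ = v sinθ = 1.11×10⁶·sin57° ≈ 9.309×10⁵ m/s.
r = m v⊥/(|q|B) = (6.6×10⁻²⁷)(9.309×10⁵)/((1.6×10⁻¹⁹)(0.803)) ≈ 0.0478 m.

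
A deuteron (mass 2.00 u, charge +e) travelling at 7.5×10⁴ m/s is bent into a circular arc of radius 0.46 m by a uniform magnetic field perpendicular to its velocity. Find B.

From |q|vB = mv²/r, B = mv/(|q|r).
B = (3.322×10⁻²⁷)(7.5×10⁴)/((1.602×10⁻¹⁹)(0.46)) ≈ 3.4×10⁻³ T.

B ≈ 3.4×10⁻³ T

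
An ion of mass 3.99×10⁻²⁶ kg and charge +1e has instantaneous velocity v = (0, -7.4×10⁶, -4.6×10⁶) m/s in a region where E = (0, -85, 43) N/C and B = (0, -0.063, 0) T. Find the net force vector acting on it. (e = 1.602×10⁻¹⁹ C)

F ≈ (-4.64×10⁻¹⁴, -1.36×10⁻¹⁷, 6.89×10⁻¹⁸) N

v×B = (-2.90×10⁵, 0, 0) N/C.
E + v×B = (-2.90×10⁵, -85.0, 43.0) N/C.
F = q(E + v×B) = (1.602×10⁻¹⁹ C)·(-2.90×10⁵, -85.0, 43.0) = (-4.64×10⁻¹⁴, -1.36×10⁻¹⁷, 6.89×10⁻¹⁸) N.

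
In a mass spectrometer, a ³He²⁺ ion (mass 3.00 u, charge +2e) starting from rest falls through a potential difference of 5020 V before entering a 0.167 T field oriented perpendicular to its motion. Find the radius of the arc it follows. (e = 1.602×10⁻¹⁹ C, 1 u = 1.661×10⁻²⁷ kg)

Acceleration: |q|V = ½mv² ⇒ v = √(2|q|V/m) = √(2·3.204×10⁻¹⁹·5020/4.983×10⁻²⁷) ≈ 8.035×10⁵ m/s.
In the field: r = mv/(|q|B) = (4.983×10⁻²⁷)(8.035×10⁵)/((3.204×10⁻¹⁹)(0.167)) ≈ 0.0748 m.

r ≈ 0.0748 m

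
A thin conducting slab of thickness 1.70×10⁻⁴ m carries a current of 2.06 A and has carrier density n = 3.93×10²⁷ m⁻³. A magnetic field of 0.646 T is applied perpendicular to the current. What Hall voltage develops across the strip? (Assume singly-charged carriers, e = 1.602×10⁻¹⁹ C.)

V_H = IB/(n e t).
V_H = (2.06)(0.646)/((3.93×10²⁷)(1.602×10⁻¹⁹)(1.70×10⁻⁴)) ≈ 1.24×10⁻⁵ V.

V_H ≈ 1.24×10⁻⁵ V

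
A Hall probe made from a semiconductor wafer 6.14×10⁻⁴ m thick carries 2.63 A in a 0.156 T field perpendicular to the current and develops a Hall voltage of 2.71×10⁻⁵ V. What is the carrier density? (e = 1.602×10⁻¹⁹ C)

From V_H = IB/(n e t), n = IB/(V_H e t).
n = (2.63)(0.156)/((2.71×10⁻⁵)(1.602×10⁻¹⁹)(6.14×10⁻⁴)) ≈ 1.54×10²⁶ m⁻³.

n ≈ 1.54×10²⁶ m⁻³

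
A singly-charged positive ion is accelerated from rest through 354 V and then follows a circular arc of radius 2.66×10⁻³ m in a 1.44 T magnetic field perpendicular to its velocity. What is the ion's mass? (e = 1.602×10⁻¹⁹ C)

Combine |q|V = ½mv² and r = mv/(|q|B): eliminate v to get m = qB²r²/(2V).
m = (1.602×10⁻¹⁹)(1.44)²(2.66×10⁻³)²/(2·354) ≈ 3.32×10⁻²⁷ kg.

m ≈ 3.32×10⁻²⁷ kg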